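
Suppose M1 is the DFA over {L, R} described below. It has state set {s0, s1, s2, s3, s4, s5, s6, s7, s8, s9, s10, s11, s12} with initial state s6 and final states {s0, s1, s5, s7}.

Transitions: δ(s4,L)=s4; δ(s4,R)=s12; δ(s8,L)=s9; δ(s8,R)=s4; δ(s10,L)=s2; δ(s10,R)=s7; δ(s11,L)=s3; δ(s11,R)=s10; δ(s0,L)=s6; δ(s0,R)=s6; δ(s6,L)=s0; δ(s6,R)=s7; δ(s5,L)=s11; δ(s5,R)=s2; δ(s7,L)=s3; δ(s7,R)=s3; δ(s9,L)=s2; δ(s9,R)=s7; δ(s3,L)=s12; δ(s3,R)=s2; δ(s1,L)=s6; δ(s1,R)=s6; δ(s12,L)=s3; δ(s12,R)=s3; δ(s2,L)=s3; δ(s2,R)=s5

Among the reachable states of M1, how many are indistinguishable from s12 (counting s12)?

1

States {s1,s4,s8,s9} cannot be reached from the start state, so discard them.
Initial partition by acceptance: {s0,s5,s7} | {s2,s3,s6,s10,s11,s12}.
Split {s2,s3,s6,s10,s11,s12} by δ(·,L) → {s2,s3,s10,s11,s12} and {s6}.
Refine {s0,s5,s7} on symbol L: members go to different blocks, giving {s5,s7} and {s0}.
Split {s2,s3,s10,s11,s12} by δ(·,R) → {s3,s11,s12} and {s2,s10}.
Split {s5,s7} by δ(·,R) → {s5} and {s7}.
Refine {s3,s11,s12} on symbol R: members go to different blocks, giving {s3,s11} and {s12}.
On input L, block {s3,s11} splits into {s3} and {s11}.
Refine {s2,s10} on symbol L: members go to different blocks, giving {s2} and {s10}.
The partition is now stable with 9 blocks: {s5} | {s3} | {s6} | {s0} | {s2} | {s7} | {s12} | {s11} | {s10}.
State s12 belongs to the block {s12}, which has 1 states.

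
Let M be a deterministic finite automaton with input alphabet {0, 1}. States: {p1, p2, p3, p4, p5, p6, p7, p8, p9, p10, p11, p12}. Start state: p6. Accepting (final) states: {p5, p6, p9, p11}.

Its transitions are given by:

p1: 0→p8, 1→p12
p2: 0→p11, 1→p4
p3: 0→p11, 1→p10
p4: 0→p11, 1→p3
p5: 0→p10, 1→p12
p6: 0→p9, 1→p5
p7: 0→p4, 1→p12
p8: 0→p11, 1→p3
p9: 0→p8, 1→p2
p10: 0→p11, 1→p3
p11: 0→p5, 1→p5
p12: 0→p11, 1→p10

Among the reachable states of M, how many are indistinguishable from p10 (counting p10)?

6

States {p1,p7} cannot be reached from the start state, so discard them.
Initial partition by acceptance: {p5,p6,p9,p11} | {p2,p3,p4,p8,p10,p12}.
On input 0, block {p5,p6,p9,p11} splits into {p5,p9} and {p6,p11}.
Stable partition: {p5,p9} | {p2,p3,p4,p8,p10,p12} | {p6,p11} — 3 equivalence classes.
The equivalence class containing p10 is {p2,p3,p4,p8,p10,p12}, of size 6.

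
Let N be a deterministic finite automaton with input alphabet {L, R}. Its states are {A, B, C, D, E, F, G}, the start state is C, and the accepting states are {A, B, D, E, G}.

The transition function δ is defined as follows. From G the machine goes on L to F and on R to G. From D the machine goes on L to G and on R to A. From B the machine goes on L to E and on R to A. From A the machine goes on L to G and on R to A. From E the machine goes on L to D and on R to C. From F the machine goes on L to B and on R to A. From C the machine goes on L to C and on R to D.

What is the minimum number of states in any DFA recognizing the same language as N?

6

All states are reachable from the start state.
Initial partition by acceptance: {A,B,D,E,G} | {C,F}.
Refine {A,B,D,E,G} on symbol L: members go to different blocks, giving {A,B,D,E} and {G}.
Refine {A,B,D,E} on symbol L: members go to different blocks, giving {A,D} and {B,E}.
Refine {C,F} on symbol L: members go to different blocks, giving {C} and {F}.
On input L, block {B,E} splits into {B} and {E}.
Stable partition: {A,D} | {C} | {G} | {B} | {F} | {E} — 6 equivalence classes.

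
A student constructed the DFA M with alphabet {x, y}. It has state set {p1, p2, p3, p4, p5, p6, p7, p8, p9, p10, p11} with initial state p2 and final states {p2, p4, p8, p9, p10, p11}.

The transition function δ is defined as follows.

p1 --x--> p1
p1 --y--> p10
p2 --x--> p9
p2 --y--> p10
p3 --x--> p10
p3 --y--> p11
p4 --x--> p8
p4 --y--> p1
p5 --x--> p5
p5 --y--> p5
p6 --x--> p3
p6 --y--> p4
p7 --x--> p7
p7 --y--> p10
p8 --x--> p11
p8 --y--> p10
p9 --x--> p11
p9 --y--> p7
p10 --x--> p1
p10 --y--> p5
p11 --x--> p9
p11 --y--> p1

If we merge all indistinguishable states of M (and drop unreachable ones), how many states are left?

5

Reachable states from the start: {p1,p2,p5,p7,p9,p10,p11}. Unreachable: {p3,p4,p6,p8} — drop them.
Start with accepting vs non-accepting: {p2,p9,p10,p11} | {p1,p5,p7}.
Split {p2,p9,p10,p11} by δ(·,x) → {p2,p9,p11} and {p10}.
On input y, block {p2,p9,p11} splits into {p9,p11} and {p2}.
Refine {p1,p5,p7} on symbol y: members go to different blocks, giving {p1,p7} and {p5}.
The partition is now stable with 5 blocks: {p9,p11} | {p1,p7} | {p10} | {p2} | {p5}.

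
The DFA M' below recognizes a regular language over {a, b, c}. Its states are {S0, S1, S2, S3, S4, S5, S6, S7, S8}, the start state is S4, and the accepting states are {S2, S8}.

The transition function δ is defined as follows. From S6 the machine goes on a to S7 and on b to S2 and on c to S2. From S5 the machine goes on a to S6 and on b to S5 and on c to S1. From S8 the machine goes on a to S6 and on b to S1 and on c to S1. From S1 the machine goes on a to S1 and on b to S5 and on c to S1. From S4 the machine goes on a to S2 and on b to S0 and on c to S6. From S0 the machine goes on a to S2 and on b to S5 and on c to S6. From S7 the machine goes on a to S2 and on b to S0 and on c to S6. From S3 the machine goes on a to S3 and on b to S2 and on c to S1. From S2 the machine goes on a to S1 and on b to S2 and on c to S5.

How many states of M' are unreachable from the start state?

No path from S4 leads to S3, S8; the other 7 states are all reachable.

2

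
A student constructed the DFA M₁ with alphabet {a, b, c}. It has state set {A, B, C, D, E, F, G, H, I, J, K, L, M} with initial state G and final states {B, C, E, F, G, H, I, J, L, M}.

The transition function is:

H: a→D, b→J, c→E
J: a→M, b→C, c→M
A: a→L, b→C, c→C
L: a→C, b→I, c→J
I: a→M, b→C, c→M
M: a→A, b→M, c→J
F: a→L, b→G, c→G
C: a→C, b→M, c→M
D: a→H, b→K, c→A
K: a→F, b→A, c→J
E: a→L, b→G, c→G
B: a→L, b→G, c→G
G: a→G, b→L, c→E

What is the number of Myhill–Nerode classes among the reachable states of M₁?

7

Reachable states from the start: {A,C,E,G,I,J,L,M}. Unreachable: {B,D,F,H,K} — drop them.
P0 = {C,E,G,I,J,L,M} | {A}.
Split {C,E,G,I,J,L,M} by δ(·,a) → {C,E,G,I,J,L} and {M}.
Refine {C,E,G,I,J,L} on symbol a: members go to different blocks, giving {C,E,G,L} and {I,J}.
Split {C,E,G,L} by δ(·,b) → {E,G} and {C} and {L}.
On input a, block {E,G} splits into {E} and {G}.
The partition is now stable with 7 blocks: {E} | {A} | {M} | {I,J} | {C} | {L} | {G}.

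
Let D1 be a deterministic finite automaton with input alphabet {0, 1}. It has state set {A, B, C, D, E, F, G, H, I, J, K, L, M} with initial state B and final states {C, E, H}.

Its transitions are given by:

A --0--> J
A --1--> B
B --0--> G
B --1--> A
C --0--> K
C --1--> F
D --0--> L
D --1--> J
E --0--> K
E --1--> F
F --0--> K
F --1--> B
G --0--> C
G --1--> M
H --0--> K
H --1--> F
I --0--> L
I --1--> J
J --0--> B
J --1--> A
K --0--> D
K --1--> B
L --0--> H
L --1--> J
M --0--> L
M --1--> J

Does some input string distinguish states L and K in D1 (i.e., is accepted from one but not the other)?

Yes

Reachable states from the start: {A,B,C,D,F,G,H,J,K,L,M}. Unreachable: {E,I} — drop them.
Start with accepting vs non-accepting: {C,H} | {A,B,D,F,G,J,K,L,M}.
Refine {A,B,D,F,G,J,K,L,M} on symbol 0: members go to different blocks, giving {A,B,D,F,J,K,M} and {G,L}.
On input 0, block {A,B,D,F,J,K,M} splits into {A,F,J,K} and {B,D,M}.
On input 0, block {A,F,J,K} splits into {A,F} and {J,K}.
On input 1, block {G,L} splits into {G} and {L}.
Split {B,D,M} by δ(·,0) → {D,M} and {B}.
On input 0, block {J,K} splits into {J} and {K}.
Split {A,F} by δ(·,0) → {A} and {F}.
Stable partition: {C,H} | {A} | {G} | {D,M} | {J} | {L} | {B} | {K} | {F} — 9 equivalence classes.
L and K end up in different blocks, so they are distinguishable. For instance, the string '0' is accepted from only L.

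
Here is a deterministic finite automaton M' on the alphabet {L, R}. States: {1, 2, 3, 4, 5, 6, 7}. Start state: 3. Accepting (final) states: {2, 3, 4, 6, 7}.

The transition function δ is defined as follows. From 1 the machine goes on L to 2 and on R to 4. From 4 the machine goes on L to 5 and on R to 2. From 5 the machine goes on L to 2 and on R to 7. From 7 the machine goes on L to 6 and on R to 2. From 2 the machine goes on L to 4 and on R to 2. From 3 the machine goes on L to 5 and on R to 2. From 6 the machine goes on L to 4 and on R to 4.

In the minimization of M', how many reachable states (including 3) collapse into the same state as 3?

2

States {1} cannot be reached from the start state, so discard them.
Start with accepting vs non-accepting: {2,3,4,6,7} | {5}.
Split {2,3,4,6,7} by δ(·,L) → {2,6,7} and {3,4}.
Refine {2,6,7} on symbol L: members go to different blocks, giving {2,6} and {7}.
Split {2,6} by δ(·,R) → {2} and {6}.
No further refinement is possible. Final partition (5 blocks): {2} | {5} | {3,4} | {7} | {6}.
State 3 belongs to the block {3,4}, which has 2 states.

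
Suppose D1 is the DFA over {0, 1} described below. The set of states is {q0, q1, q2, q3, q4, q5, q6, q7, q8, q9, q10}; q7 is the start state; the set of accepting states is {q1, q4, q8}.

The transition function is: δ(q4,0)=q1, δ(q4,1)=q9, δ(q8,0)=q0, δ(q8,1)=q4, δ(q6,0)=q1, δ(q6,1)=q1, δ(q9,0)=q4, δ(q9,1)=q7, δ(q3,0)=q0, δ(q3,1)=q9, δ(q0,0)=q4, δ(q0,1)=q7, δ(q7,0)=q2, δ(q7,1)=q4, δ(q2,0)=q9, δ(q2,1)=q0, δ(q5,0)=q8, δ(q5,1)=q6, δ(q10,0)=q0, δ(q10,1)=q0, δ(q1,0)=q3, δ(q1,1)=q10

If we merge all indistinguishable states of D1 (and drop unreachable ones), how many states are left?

States {q5,q6,q8} cannot be reached from the start state, so discard them.
P0 = {q1,q4} | {q0,q2,q3,q7,q9,q10}.
On input 0, block {q1,q4} splits into {q1} and {q4}.
On input 0, block {q0,q2,q3,q7,q9,q10} splits into {q2,q3,q7,q10} and {q0,q9}.
Refine {q2,q3,q7,q10} on symbol 0: members go to different blocks, giving {q2,q3,q10} and {q7}.
The partition is now stable with 5 blocks: {q1} | {q2,q3,q10} | {q4} | {q0,q9} | {q7}.

5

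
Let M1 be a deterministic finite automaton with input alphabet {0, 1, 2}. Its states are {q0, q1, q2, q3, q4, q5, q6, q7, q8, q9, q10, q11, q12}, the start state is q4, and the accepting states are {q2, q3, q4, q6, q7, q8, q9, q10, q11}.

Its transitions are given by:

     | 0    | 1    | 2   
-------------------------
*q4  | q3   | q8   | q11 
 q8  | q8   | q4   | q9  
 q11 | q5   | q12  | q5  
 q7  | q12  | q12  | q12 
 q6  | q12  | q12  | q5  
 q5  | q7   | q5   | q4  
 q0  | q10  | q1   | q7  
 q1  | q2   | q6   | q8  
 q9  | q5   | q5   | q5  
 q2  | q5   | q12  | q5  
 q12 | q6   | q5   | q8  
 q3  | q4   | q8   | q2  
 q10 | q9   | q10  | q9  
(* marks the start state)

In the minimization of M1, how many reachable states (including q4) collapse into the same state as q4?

3

First remove the unreachable states {q0,q1,q10}; 10 states remain.
Initial partition by acceptance: {q2,q3,q4,q6,q7,q8,q9,q11} | {q5,q12}.
Split {q2,q3,q4,q6,q7,q8,q9,q11} by δ(·,0) → {q2,q6,q7,q9,q11} and {q3,q4,q8}.
The partition is now stable with 3 blocks: {q2,q6,q7,q9,q11} | {q5,q12} | {q3,q4,q8}.
State q4 belongs to the block {q3,q4,q8}, which has 3 states.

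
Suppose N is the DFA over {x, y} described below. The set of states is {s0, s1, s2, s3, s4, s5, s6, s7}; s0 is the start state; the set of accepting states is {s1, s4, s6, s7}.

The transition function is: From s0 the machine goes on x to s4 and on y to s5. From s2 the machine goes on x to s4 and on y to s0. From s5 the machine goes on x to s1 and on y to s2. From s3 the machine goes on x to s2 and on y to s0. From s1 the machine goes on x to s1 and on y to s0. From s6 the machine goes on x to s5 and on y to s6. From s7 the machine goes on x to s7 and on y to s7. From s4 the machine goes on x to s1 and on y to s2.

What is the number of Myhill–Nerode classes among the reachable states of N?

States {s3,s6,s7} cannot be reached from the start state, so discard them.
Initial partition by acceptance: {s1,s4} | {s0,s2,s5}.
Stable partition: {s1,s4} | {s0,s2,s5} — 2 equivalence classes.

2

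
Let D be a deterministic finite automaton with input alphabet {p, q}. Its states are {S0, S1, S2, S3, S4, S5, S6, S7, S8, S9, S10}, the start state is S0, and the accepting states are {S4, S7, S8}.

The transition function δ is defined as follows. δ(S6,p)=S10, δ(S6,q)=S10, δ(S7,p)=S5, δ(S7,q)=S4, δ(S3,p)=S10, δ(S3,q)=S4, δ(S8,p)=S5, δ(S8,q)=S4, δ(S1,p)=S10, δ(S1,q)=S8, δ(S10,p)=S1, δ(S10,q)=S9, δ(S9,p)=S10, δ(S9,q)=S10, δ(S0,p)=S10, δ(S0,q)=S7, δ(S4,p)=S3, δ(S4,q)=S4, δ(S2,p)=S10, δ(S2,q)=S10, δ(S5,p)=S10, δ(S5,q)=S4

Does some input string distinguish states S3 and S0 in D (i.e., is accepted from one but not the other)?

No

Reachable states from the start: {S0,S1,S3,S4,S5,S7,S8,S9,S10}. Unreachable: {S2,S6} — drop them.
Start with accepting vs non-accepting: {S4,S7,S8} | {S0,S1,S3,S5,S9,S10}.
Split {S0,S1,S3,S5,S9,S10} by δ(·,q) → {S0,S1,S3,S5} and {S9,S10}.
Refine {S9,S10} on symbol p: members go to different blocks, giving {S9} and {S10}.
Stable partition: {S4,S7,S8} | {S0,S1,S3,S5} | {S9} | {S10} — 4 equivalence classes.
S3 and S0 lie in the same block of the stable partition, so they are equivalent — no string distinguishes them.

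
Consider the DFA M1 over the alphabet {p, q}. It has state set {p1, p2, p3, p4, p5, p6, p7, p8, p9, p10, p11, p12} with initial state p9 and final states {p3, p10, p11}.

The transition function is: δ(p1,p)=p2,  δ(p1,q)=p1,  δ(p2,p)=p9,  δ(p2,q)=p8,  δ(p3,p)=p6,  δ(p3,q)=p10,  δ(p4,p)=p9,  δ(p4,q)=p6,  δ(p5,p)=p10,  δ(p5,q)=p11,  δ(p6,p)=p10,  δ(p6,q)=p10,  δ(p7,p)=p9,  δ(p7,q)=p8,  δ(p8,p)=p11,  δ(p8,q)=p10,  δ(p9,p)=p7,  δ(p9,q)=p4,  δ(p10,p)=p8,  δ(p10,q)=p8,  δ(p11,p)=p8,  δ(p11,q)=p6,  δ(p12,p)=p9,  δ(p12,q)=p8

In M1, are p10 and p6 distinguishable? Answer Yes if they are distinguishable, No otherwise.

First remove the unreachable states {p1,p2,p3,p5,p12}; 7 states remain.
P0 = {p10,p11} | {p4,p6,p7,p8,p9}.
Split {p4,p6,p7,p8,p9} by δ(·,p) → {p4,p7,p9} and {p6,p8}.
Split {p4,p7,p9} by δ(·,q) → {p4,p7} and {p9}.
The partition is now stable with 4 blocks: {p10,p11} | {p4,p7} | {p6,p8} | {p9}.
p10 and p6 end up in different blocks, so they are distinguishable. For instance, the string 'ε' is accepted from only p10.

Yes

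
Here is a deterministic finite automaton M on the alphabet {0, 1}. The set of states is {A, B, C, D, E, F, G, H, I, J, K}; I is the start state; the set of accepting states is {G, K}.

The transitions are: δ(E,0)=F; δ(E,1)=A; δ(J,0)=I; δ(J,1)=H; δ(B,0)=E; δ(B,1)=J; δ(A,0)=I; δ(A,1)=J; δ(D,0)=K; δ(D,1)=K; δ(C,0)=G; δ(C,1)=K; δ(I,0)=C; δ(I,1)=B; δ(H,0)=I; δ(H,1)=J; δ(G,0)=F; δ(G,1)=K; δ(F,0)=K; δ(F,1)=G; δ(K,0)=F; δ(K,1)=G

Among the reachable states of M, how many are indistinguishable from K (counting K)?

2

First remove the unreachable states {D}; 10 states remain.
P0 = {G,K} | {A,B,C,E,F,H,I,J}.
Split {A,B,C,E,F,H,I,J} by δ(·,0) → {A,B,E,H,I,J} and {C,F}.
Refine {A,B,E,H,I,J} on symbol 0: members go to different blocks, giving {A,B,H,J} and {E,I}.
No further refinement is possible. Final partition (4 blocks): {G,K} | {A,B,H,J} | {C,F} | {E,I}.
State K belongs to the block {G,K}, which has 2 states.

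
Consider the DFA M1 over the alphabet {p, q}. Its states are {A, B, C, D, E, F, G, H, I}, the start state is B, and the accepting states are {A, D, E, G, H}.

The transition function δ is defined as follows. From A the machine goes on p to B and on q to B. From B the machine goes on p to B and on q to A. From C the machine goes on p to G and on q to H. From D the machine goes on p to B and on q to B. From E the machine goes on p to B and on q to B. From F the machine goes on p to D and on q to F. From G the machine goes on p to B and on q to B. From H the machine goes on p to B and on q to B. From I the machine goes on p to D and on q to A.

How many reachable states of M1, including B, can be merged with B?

First remove the unreachable states {C,D,E,F,G,H,I}; 2 states remain.
Start with accepting vs non-accepting: {A} | {B}.
The partition is now stable with 2 blocks: {A} | {B}.
State B belongs to the block {B}, which has 1 states.

1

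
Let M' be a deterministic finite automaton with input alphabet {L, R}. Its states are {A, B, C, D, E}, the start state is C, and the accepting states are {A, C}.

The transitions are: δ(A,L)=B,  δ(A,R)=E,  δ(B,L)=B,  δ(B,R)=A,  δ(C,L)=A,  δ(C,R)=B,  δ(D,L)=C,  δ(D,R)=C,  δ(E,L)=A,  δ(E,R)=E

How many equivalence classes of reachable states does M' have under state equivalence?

4

First remove the unreachable states {D}; 4 states remain.
Start with accepting vs non-accepting: {A,C} | {B,E}.
Refine {A,C} on symbol L: members go to different blocks, giving {A} and {C}.
Split {B,E} by δ(·,L) → {B} and {E}.
The partition is now stable with 4 blocks: {A} | {B} | {C} | {E}.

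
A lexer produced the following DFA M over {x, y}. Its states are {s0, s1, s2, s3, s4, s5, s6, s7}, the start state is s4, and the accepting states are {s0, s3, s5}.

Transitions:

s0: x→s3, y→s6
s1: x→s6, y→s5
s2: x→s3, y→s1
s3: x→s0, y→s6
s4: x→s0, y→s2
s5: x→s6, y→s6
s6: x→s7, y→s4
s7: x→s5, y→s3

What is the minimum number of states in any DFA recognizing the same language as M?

7

Initial partition by acceptance: {s0,s3,s5} | {s1,s2,s4,s6,s7}.
Split {s0,s3,s5} by δ(·,x) → {s0,s3} and {s5}.
Split {s1,s2,s4,s6,s7} by δ(·,x) → {s1,s6} and {s2,s4} and {s7}.
On input x, block {s1,s6} splits into {s1} and {s6}.
Refine {s2,s4} on symbol y: members go to different blocks, giving {s2} and {s4}.
Stable partition: {s0,s3} | {s1} | {s5} | {s2} | {s7} | {s6} | {s4} — 7 equivalence classes.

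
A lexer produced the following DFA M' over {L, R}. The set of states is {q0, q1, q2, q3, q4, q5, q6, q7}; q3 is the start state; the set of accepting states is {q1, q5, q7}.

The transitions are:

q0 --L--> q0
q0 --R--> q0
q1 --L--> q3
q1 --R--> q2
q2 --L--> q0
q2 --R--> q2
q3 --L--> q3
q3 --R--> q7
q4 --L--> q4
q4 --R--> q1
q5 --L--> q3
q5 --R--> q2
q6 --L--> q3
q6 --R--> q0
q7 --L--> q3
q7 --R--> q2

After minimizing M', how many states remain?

First remove the unreachable states {q1,q4,q5,q6}; 4 states remain.
Initial partition by acceptance: {q7} | {q0,q2,q3}.
On input R, block {q0,q2,q3} splits into {q0,q2} and {q3}.
No further refinement is possible. Final partition (3 blocks): {q7} | {q0,q2} | {q3}.

3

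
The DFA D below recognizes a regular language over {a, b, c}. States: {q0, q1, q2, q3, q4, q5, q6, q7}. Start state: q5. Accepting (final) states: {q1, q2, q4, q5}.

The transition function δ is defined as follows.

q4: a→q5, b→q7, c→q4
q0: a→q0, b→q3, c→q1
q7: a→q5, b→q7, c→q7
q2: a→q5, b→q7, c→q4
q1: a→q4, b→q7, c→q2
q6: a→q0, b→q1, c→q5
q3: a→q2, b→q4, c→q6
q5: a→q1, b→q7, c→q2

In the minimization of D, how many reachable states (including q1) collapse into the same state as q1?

4

First remove the unreachable states {q0,q3,q6}; 5 states remain.
P0 = {q1,q2,q4,q5} | {q7}.
The partition is now stable with 2 blocks: {q1,q2,q4,q5} | {q7}.
State q1 belongs to the block {q1,q2,q4,q5}, which has 4 states.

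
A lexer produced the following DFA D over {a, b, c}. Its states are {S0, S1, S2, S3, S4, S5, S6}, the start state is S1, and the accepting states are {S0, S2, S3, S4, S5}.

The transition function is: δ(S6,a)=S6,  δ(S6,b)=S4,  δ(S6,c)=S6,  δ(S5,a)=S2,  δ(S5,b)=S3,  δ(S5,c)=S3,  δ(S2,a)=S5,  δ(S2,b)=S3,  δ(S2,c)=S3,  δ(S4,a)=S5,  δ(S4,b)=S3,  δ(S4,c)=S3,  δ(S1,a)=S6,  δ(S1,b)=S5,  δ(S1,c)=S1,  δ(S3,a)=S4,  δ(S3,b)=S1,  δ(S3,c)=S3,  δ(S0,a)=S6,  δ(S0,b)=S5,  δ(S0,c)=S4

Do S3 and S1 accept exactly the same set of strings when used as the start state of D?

No

First remove the unreachable states {S0}; 6 states remain.
Initial partition by acceptance: {S2,S3,S4,S5} | {S1,S6}.
On input b, block {S2,S3,S4,S5} splits into {S2,S4,S5} and {S3}.
Stable partition: {S2,S4,S5} | {S1,S6} | {S3} — 3 equivalence classes.
S3 and S1 end up in different blocks, so they are distinguishable. For instance, the string 'ε' is accepted from only S3.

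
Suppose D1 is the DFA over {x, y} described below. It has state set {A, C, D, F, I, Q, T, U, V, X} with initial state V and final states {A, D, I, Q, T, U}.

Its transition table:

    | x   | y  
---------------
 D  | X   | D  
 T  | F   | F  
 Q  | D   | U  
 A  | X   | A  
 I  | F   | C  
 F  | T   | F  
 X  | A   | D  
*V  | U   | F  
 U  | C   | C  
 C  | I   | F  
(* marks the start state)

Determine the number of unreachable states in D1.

BFS from V reaches {C, F, I, T, U, V}; the 4 state(s) A, D, Q, X are never visited.

4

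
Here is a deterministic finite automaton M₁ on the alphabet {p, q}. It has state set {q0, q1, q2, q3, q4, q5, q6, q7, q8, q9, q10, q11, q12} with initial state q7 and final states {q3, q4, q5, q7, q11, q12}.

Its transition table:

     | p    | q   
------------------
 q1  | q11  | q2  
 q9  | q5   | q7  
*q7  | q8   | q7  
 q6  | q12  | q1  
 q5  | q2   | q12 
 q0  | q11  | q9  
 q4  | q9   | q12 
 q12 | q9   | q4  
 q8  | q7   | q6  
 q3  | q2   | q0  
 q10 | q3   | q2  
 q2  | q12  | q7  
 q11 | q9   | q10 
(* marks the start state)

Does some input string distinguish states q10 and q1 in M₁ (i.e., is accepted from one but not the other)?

No

Every state is reachable, so we keep all 13.
P0 = {q3,q4,q5,q7,q11,q12} | {q0,q1,q2,q6,q8,q9,q10}.
Split {q3,q4,q5,q7,q11,q12} by δ(·,q) → {q4,q5,q7,q12} and {q3,q11}.
Split {q0,q1,q2,q6,q8,q9,q10} by δ(·,p) → {q2,q6,q8,q9} and {q0,q1,q10}.
Split {q2,q6,q8,q9} by δ(·,q) → {q2,q9} and {q6} and {q8}.
Refine {q4,q5,q7,q12} on symbol p: members go to different blocks, giving {q4,q5,q12} and {q7}.
Stable partition: {q4,q5,q12} | {q2,q9} | {q3,q11} | {q0,q1,q10} | {q6} | {q8} | {q7} — 7 equivalence classes.
q10 and q1 lie in the same block of the stable partition, so they are equivalent — no string distinguishes them.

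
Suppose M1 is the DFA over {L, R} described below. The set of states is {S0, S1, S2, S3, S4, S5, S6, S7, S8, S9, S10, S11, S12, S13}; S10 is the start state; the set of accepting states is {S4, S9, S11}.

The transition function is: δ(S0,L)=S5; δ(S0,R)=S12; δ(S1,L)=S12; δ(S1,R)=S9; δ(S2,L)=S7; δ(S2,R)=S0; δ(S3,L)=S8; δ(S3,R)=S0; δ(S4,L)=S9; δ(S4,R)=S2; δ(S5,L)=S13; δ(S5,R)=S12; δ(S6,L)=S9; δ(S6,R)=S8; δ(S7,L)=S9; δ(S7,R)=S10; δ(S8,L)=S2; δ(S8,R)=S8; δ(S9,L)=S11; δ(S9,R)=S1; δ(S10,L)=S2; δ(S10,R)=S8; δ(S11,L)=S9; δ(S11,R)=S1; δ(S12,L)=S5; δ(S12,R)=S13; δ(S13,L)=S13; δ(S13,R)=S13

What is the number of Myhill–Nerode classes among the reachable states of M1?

States {S3,S4,S6} cannot be reached from the start state, so discard them.
Start with accepting vs non-accepting: {S9,S11} | {S0,S1,S2,S5,S7,S8,S10,S12,S13}.
Refine {S0,S1,S2,S5,S7,S8,S10,S12,S13} on symbol L: members go to different blocks, giving {S0,S1,S2,S5,S8,S10,S12,S13} and {S7}.
Split {S0,S1,S2,S5,S8,S10,S12,S13} by δ(·,L) → {S0,S1,S5,S8,S10,S12,S13} and {S2}.
Split {S0,S1,S5,S8,S10,S12,S13} by δ(·,L) → {S0,S1,S5,S12,S13} and {S8,S10}.
Split {S0,S1,S5,S12,S13} by δ(·,R) → {S0,S5,S12,S13} and {S1}.
No further refinement is possible. Final partition (6 blocks): {S9,S11} | {S0,S5,S12,S13} | {S7} | {S2} | {S8,S10} | {S1}.

6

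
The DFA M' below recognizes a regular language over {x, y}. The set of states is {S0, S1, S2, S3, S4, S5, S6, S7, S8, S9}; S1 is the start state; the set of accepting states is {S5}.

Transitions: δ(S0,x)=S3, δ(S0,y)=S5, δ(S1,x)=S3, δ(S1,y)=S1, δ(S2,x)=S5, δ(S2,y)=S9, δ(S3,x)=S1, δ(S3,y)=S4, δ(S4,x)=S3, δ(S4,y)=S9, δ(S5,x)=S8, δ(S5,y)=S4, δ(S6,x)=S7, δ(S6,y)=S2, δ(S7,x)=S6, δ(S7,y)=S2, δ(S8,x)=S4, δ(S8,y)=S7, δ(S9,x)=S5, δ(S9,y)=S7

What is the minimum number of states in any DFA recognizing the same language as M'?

First remove the unreachable states {S0}; 9 states remain.
Start with accepting vs non-accepting: {S5} | {S1,S2,S3,S4,S6,S7,S8,S9}.
Split {S1,S2,S3,S4,S6,S7,S8,S9} by δ(·,x) → {S1,S3,S4,S6,S7,S8} and {S2,S9}.
Refine {S1,S3,S4,S6,S7,S8} on symbol y: members go to different blocks, giving {S1,S3,S8} and {S4,S6,S7}.
On input x, block {S1,S3,S8} splits into {S1,S3} and {S8}.
Refine {S1,S3} on symbol y: members go to different blocks, giving {S1} and {S3}.
Refine {S2,S9} on symbol y: members go to different blocks, giving {S2} and {S9}.
Refine {S4,S6,S7} on symbol x: members go to different blocks, giving {S6,S7} and {S4}.
Stable partition: {S5} | {S1} | {S2} | {S6,S7} | {S8} | {S3} | {S9} | {S4} — 8 equivalence classes.

8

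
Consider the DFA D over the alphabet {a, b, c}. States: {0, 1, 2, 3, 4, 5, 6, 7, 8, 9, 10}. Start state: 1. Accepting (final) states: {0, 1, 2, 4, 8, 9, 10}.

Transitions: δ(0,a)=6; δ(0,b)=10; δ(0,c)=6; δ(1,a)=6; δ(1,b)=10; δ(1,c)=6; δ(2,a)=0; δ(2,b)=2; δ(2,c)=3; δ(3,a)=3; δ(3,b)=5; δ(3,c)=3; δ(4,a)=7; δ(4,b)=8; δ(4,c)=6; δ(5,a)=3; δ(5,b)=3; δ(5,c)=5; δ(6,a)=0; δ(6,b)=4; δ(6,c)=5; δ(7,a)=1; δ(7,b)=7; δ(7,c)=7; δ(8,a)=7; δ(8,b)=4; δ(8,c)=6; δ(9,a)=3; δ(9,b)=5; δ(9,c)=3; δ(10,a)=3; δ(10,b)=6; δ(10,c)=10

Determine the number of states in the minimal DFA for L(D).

6

States {2,9} cannot be reached from the start state, so discard them.
P0 = {0,1,4,8,10} | {3,5,6,7}.
Refine {0,1,4,8,10} on symbol b: members go to different blocks, giving {0,1,4,8} and {10}.
Refine {0,1,4,8} on symbol b: members go to different blocks, giving {0,1} and {4,8}.
Split {3,5,6,7} by δ(·,a) → {3,5} and {6,7}.
Refine {6,7} on symbol b: members go to different blocks, giving {6} and {7}.
Stable partition: {0,1} | {3,5} | {10} | {4,8} | {6} | {7} — 6 equivalence classes.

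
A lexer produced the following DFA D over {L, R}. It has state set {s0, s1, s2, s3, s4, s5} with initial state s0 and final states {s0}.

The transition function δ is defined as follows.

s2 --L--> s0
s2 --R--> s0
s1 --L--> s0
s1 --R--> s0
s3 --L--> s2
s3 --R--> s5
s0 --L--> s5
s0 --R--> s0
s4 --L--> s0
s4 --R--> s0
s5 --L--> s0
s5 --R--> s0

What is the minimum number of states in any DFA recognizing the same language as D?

States {s1,s2,s3,s4} cannot be reached from the start state, so discard them.
Start with accepting vs non-accepting: {s0} | {s5}.
Stable partition: {s0} | {s5} — 2 equivalence classes.

2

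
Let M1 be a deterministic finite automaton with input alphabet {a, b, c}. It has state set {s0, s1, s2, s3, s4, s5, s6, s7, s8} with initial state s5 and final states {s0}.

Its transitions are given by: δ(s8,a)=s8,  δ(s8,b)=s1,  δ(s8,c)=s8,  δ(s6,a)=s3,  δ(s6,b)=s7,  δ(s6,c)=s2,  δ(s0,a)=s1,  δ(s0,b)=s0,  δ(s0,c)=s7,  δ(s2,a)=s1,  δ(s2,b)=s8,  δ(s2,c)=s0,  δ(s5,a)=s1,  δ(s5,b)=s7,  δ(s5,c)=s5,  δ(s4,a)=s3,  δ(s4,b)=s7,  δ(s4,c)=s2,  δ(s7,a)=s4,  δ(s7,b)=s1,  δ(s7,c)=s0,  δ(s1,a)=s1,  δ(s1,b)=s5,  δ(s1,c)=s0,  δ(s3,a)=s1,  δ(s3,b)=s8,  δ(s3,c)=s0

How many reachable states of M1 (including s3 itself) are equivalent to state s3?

2

Reachable states from the start: {s0,s1,s2,s3,s4,s5,s7,s8}. Unreachable: {s6} — drop them.
Initial partition by acceptance: {s0} | {s1,s2,s3,s4,s5,s7,s8}.
Split {s1,s2,s3,s4,s5,s7,s8} by δ(·,c) → {s1,s2,s3,s7} and {s4,s5,s8}.
Split {s1,s2,s3,s7} by δ(·,a) → {s1,s2,s3} and {s7}.
Split {s4,s5,s8} by δ(·,a) → {s4,s5} and {s8}.
Refine {s1,s2,s3} on symbol b: members go to different blocks, giving {s2,s3} and {s1}.
On input a, block {s4,s5} splits into {s4} and {s5}.
Stable partition: {s0} | {s2,s3} | {s4} | {s7} | {s8} | {s1} | {s5} — 7 equivalence classes.
The equivalence class containing s3 is {s2,s3}, of size 2.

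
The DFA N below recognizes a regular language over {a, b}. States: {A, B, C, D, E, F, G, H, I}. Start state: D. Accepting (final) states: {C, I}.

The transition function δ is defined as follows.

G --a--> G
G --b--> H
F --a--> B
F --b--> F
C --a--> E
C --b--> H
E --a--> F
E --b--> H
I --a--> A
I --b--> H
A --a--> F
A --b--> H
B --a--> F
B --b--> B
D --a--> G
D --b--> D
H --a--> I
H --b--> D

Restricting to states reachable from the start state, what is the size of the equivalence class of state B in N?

First remove the unreachable states {C,E}; 7 states remain.
Initial partition by acceptance: {I} | {A,B,D,F,G,H}.
Split {A,B,D,F,G,H} by δ(·,a) → {A,B,D,F,G} and {H}.
Refine {A,B,D,F,G} on symbol b: members go to different blocks, giving {B,D,F} and {A,G}.
Refine {B,D,F} on symbol a: members go to different blocks, giving {B,F} and {D}.
Split {A,G} by δ(·,a) → {A} and {G}.
No further refinement is possible. Final partition (6 blocks): {I} | {B,F} | {H} | {A} | {D} | {G}.
State B belongs to the block {B,F}, which has 2 states.

2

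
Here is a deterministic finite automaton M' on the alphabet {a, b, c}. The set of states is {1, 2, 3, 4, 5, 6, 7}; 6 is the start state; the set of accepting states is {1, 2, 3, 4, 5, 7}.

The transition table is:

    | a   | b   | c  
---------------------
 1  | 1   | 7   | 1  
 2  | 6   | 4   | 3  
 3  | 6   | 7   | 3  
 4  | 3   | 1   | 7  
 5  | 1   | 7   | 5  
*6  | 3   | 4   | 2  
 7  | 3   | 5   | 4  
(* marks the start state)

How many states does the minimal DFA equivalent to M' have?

All states are reachable from the start state.
Initial partition by acceptance: {1,2,3,4,5,7} | {6}.
Refine {1,2,3,4,5,7} on symbol a: members go to different blocks, giving {1,4,5,7} and {2,3}.
Split {1,4,5,7} by δ(·,a) → {1,5} and {4,7}.
The partition is now stable with 4 blocks: {1,5} | {6} | {2,3} | {4,7}.

4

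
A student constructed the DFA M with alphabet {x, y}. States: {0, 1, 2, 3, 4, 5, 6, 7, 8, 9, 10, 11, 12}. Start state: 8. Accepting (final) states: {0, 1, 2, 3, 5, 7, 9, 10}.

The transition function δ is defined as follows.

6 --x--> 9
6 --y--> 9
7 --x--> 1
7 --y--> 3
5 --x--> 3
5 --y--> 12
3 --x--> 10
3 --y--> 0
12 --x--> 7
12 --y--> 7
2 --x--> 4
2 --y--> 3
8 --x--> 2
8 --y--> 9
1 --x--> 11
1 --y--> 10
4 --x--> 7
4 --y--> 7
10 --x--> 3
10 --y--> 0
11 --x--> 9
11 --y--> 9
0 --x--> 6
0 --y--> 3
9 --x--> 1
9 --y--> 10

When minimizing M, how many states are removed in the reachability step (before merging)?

Starting at 8 and following transitions, the reachable set is {0, 1, 2, 3, 4, 6, 7, 8, 9, 10, 11}. That leaves 5, 12 unreachable — 2 in total.

2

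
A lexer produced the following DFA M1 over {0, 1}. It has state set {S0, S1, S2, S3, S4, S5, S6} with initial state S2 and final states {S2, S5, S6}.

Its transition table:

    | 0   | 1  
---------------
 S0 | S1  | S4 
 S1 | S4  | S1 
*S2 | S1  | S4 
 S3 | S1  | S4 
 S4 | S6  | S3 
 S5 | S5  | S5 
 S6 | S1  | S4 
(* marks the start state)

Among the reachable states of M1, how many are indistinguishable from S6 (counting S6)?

Reachable states from the start: {S1,S2,S3,S4,S6}. Unreachable: {S0,S5} — drop them.
Start with accepting vs non-accepting: {S2,S6} | {S1,S3,S4}.
Split {S1,S3,S4} by δ(·,0) → {S1,S3} and {S4}.
Refine {S1,S3} on symbol 0: members go to different blocks, giving {S1} and {S3}.
The partition is now stable with 4 blocks: {S2,S6} | {S1} | {S4} | {S3}.
State S6 belongs to the block {S2,S6}, which has 2 states.

2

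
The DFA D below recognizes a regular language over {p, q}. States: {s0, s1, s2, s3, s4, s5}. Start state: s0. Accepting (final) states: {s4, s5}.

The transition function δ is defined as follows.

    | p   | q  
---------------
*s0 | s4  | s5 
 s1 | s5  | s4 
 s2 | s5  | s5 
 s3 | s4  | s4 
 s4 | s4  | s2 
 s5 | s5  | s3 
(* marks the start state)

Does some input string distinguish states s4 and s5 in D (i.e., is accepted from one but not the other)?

No

First remove the unreachable states {s1}; 5 states remain.
Initial partition by acceptance: {s4,s5} | {s0,s2,s3}.
Stable partition: {s4,s5} | {s0,s2,s3} — 2 equivalence classes.
s4 and s5 lie in the same block of the stable partition, so they are equivalent — no string distinguishes them.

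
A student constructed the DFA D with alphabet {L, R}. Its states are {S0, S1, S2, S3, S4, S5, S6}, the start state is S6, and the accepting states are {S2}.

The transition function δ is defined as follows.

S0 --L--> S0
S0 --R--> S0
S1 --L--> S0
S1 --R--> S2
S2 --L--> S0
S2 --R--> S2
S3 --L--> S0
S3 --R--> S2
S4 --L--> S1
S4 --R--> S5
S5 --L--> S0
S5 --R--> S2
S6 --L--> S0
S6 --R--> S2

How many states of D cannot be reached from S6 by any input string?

No path from S6 leads to S1, S3, S4, S5; the other 3 states are all reachable.

4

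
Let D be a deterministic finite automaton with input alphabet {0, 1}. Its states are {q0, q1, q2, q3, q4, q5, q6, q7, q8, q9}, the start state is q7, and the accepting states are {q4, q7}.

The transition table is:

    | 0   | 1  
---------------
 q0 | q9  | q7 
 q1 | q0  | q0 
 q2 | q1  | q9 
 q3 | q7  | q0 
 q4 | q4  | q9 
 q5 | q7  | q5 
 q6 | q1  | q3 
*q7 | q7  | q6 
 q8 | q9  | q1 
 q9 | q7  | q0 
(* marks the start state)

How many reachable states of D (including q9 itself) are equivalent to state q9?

First remove the unreachable states {q2,q4,q5,q8}; 6 states remain.
Start with accepting vs non-accepting: {q7} | {q0,q1,q3,q6,q9}.
On input 0, block {q0,q1,q3,q6,q9} splits into {q0,q1,q6} and {q3,q9}.
Split {q0,q1,q6} by δ(·,0) → {q1,q6} and {q0}.
Refine {q1,q6} on symbol 0: members go to different blocks, giving {q1} and {q6}.
The partition is now stable with 5 blocks: {q7} | {q1} | {q3,q9} | {q0} | {q6}.
The equivalence class containing q9 is {q3,q9}, of size 2.

2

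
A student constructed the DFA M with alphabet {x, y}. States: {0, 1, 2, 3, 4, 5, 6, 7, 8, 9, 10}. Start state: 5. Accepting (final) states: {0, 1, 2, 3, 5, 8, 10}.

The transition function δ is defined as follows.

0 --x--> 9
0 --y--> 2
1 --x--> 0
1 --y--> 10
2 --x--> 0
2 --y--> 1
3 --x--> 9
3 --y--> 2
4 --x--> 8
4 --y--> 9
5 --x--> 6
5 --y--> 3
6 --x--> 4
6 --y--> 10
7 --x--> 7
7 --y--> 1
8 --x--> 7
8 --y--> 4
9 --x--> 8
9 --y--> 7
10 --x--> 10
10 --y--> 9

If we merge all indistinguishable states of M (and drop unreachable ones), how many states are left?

All states are reachable from the start state.
P0 = {0,1,2,3,5,8,10} | {4,6,7,9}.
On input x, block {0,1,2,3,5,8,10} splits into {0,3,5,8} and {1,2,10}.
Refine {0,3,5,8} on symbol y: members go to different blocks, giving {0,3} and {5} and {8}.
On input x, block {4,6,7,9} splits into {4,9} and {6,7}.
Refine {4,9} on symbol y: members go to different blocks, giving {4} and {9}.
On input x, block {1,2,10} splits into {1,2} and {10}.
Split {1,2} by δ(·,y) → {1} and {2}.
Split {6,7} by δ(·,x) → {6} and {7}.
Stable partition: {0,3} | {4} | {1} | {5} | {8} | {6} | {9} | {10} | {2} | {7} — 10 equivalence classes.

10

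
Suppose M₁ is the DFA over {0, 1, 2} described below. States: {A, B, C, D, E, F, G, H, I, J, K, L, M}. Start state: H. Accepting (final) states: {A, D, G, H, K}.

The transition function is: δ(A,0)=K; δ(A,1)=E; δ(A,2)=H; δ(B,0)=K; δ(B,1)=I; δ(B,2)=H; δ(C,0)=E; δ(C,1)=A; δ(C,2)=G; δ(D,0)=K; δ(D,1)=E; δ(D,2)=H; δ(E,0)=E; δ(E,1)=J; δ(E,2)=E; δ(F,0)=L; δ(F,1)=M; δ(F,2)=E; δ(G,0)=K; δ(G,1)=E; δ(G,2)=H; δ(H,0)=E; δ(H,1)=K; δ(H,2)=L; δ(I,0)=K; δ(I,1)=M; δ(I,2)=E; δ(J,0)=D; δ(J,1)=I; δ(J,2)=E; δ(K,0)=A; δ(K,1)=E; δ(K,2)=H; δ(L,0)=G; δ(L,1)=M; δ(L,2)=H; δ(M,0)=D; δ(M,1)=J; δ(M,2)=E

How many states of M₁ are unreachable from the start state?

BFS from H reaches {A, D, E, G, H, I, J, K, L, M}; the 3 state(s) B, C, F are never visited.

3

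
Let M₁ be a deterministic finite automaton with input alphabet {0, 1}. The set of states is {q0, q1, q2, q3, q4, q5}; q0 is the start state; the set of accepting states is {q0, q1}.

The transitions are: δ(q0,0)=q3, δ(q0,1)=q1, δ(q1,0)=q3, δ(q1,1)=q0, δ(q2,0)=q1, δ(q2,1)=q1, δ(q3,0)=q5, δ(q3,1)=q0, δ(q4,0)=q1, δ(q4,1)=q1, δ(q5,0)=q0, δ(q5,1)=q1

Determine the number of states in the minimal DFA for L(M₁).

3

Reachable states from the start: {q0,q1,q3,q5}. Unreachable: {q2,q4} — drop them.
P0 = {q0,q1} | {q3,q5}.
Refine {q3,q5} on symbol 0: members go to different blocks, giving {q3} and {q5}.
The partition is now stable with 3 blocks: {q0,q1} | {q3} | {q5}.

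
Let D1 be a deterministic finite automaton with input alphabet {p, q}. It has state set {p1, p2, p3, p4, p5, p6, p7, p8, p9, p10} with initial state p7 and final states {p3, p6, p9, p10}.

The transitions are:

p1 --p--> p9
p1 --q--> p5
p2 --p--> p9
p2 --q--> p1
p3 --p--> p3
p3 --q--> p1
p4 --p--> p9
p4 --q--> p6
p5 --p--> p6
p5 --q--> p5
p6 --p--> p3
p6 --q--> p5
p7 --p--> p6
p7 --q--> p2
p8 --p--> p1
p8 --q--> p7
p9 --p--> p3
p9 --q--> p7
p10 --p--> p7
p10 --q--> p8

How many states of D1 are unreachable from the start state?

BFS from p7 reaches {p1, p2, p3, p5, p6, p7, p9}; the 3 state(s) p4, p8, p10 are never visited.

3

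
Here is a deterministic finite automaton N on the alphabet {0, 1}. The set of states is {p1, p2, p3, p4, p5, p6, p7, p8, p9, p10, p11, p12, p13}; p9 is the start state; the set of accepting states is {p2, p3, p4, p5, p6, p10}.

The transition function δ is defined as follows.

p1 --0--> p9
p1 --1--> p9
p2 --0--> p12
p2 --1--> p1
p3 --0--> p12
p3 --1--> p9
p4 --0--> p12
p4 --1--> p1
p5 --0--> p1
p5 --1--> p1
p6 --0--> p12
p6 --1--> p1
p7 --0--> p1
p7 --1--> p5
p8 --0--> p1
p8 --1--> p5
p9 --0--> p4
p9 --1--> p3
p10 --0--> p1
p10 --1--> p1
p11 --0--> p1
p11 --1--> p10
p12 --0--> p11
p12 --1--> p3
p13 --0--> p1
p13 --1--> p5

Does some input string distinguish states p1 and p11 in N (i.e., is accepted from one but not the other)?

Yes

First remove the unreachable states {p2,p5,p6,p7,p8,p13}; 7 states remain.
P0 = {p3,p4,p10} | {p1,p9,p11,p12}.
Split {p1,p9,p11,p12} by δ(·,0) → {p1,p11,p12} and {p9}.
Split {p3,p4,p10} by δ(·,1) → {p4,p10} and {p3}.
Split {p1,p11,p12} by δ(·,0) → {p11,p12} and {p1}.
On input 0, block {p4,p10} splits into {p4} and {p10}.
On input 0, block {p11,p12} splits into {p11} and {p12}.
Stable partition: {p4} | {p11} | {p9} | {p3} | {p1} | {p10} | {p12} — 7 equivalence classes.
p1 and p11 end up in different blocks, so they are distinguishable. For instance, the string '1' is accepted from only p11.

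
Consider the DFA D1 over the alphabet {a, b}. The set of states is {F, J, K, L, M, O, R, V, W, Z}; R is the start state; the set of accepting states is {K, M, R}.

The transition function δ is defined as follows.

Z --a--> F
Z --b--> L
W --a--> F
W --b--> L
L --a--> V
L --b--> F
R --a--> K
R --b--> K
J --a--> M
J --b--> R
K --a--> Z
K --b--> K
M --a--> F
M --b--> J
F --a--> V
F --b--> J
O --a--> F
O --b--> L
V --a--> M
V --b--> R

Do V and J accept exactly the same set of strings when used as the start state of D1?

First remove the unreachable states {O,W}; 8 states remain.
P0 = {K,M,R} | {F,J,L,V,Z}.
Split {K,M,R} by δ(·,a) → {K,M} and {R}.
On input b, block {K,M} splits into {M} and {K}.
Refine {F,J,L,V,Z} on symbol a: members go to different blocks, giving {F,L,Z} and {J,V}.
Split {F,L,Z} by δ(·,a) → {F,L} and {Z}.
Split {F,L} by δ(·,b) → {L} and {F}.
No further refinement is possible. Final partition (7 blocks): {M} | {L} | {R} | {K} | {J,V} | {Z} | {F}.
V and J lie in the same block of the stable partition, so they are equivalent — no string distinguishes them.

Yes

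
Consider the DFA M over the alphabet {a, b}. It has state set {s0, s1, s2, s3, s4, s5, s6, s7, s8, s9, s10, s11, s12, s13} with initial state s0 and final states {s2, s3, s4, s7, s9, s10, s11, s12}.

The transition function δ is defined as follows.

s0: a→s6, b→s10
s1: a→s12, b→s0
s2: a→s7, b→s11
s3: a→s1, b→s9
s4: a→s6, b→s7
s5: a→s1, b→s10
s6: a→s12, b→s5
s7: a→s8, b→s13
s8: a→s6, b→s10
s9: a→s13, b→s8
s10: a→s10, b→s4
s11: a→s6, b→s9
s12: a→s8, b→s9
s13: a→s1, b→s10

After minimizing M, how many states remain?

Reachable states from the start: {s0,s1,s4,s5,s6,s7,s8,s9,s10,s12,s13}. Unreachable: {s2,s3,s11} — drop them.
Start with accepting vs non-accepting: {s4,s7,s9,s10,s12} | {s0,s1,s5,s6,s8,s13}.
Split {s4,s7,s9,s10,s12} by δ(·,a) → {s4,s7,s9,s12} and {s10}.
Split {s4,s7,s9,s12} by δ(·,b) → {s4,s12} and {s7,s9}.
Split {s0,s1,s5,s6,s8,s13} by δ(·,a) → {s0,s5,s8,s13} and {s1,s6}.
Refine {s4,s12} on symbol a: members go to different blocks, giving {s4} and {s12}.
Stable partition: {s4} | {s0,s5,s8,s13} | {s10} | {s7,s9} | {s1,s6} | {s12} — 6 equivalence classes.

6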